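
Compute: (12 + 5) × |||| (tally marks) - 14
Convert |||| (tally marks) → 4 (decimal)
Expression in decimal: (12 + 5) × 4 - 14
Parentheses first: 12 + 5 = 17
Multiply: 17 × 4 = 68
Subtract: 68 - 14 = 54
54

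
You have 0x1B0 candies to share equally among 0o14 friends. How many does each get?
Convert 0x1B0 (hexadecimal) → 1×256 + 11×16 = 432 (decimal)
Convert 0o14 (octal) → 1×8 + 4 = 12 (decimal)
Compute 432 ÷ 12 = 36
36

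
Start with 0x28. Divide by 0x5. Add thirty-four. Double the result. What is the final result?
Convert 0x28 (hexadecimal) → 2×16 + 8 = 40 (decimal)
Start: 40
Convert 0x5 (hexadecimal) → 5 (decimal)
40 ÷ 5 = 8
Convert thirty-four (English words) → 34 (decimal)
8 + 34 = 42
42 × 2 = 84
84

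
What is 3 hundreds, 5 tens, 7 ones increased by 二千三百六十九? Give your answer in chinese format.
Convert 3 hundreds, 5 tens, 7 ones (place-value notation) → 3×100 + 5×10 + 7 = 357 (decimal)
Convert 二千三百六十九 (Chinese numeral) → 2×1000 + 3×100 + 6×10 + 9 = 2369 (decimal)
Compute 357 + 2369 = 2726
Convert 2726 (decimal) → 2726 = 2×1000 + 7×100 + 2×10 + 6 → 二千七百二十六 (Chinese numeral)
二千七百二十六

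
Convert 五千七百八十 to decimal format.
Convert 五千七百八十 (Chinese numeral) → 5×1000 + 7×100 + 8×10 = 5780 (decimal)
5780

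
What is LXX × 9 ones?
Convert LXX (Roman numeral) → 50 + 10 + 10 = 70 (decimal)
Convert 9 ones (place-value notation) → 9 (decimal)
Compute 70 × 9 = 630
630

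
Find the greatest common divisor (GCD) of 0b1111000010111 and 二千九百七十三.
Convert 0b1111000010111 (binary) → 4096 + 2048 + 1024 + 512 + 16 + 4 + 2 + 1 = 7703 (decimal)
Convert 二千九百七十三 (Chinese numeral) → 2×1000 + 9×100 + 7×10 + 3 = 2973 (decimal)
Compute gcd(7703, 2973) = 1
1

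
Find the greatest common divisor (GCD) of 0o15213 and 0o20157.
Convert 0o15213 (octal) → 1×4096 + 5×512 + 2×64 + 1×8 + 3 = 6795 (decimal)
Convert 0o20157 (octal) → 2×4096 + 1×64 + 5×8 + 7 = 8303 (decimal)
Compute gcd(6795, 8303) = 1
1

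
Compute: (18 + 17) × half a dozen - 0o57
Convert half a dozen (colloquial) → 6 (decimal)
Convert 0o57 (octal) → 5×8 + 7 = 47 (decimal)
Expression in decimal: (18 + 17) × 6 - 47
Parentheses first: 18 + 17 = 35
Multiply: 35 × 6 = 210
Subtract: 210 - 47 = 163
163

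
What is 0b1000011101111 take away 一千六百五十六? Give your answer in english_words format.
Convert 0b1000011101111 (binary) → 4096 + 128 + 64 + 32 + 8 + 4 + 2 + 1 = 4335 (decimal)
Convert 一千六百五十六 (Chinese numeral) → 1×1000 + 6×100 + 5×10 + 6 = 1656 (decimal)
Compute 4335 - 1656 = 2679
Convert 2679 (decimal) → 2679 = 2×1000 + 6×100 + 79 → two thousand six hundred seventy-nine (English words)
two thousand six hundred seventy-nine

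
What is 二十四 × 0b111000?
Convert 二十四 (Chinese numeral) → 2×10 + 4 = 24 (decimal)
Convert 0b111000 (binary) → 32 + 16 + 8 = 56 (decimal)
Compute 24 × 56 = 1344
1344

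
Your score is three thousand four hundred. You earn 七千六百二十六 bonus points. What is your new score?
Convert three thousand four hundred (English words) → 3×1000 + 4×100 = 3400 (decimal)
Convert 七千六百二十六 (Chinese numeral) → 7×1000 + 6×100 + 2×10 + 6 = 7626 (decimal)
Compute 3400 + 7626 = 11026
11026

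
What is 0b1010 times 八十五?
Convert 0b1010 (binary) → 8 + 2 = 10 (decimal)
Convert 八十五 (Chinese numeral) → 8×10 + 5 = 85 (decimal)
Compute 10 × 85 = 850
850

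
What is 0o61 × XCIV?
Convert 0o61 (octal) → 6×8 + 1 = 49 (decimal)
Convert XCIV (Roman numeral) → 90 + 4 = 94 (decimal)
Compute 49 × 94 = 4606
4606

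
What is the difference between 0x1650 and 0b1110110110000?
Convert 0x1650 (hexadecimal) → 1×4096 + 6×256 + 5×16 = 5712 (decimal)
Convert 0b1110110110000 (binary) → 4096 + 2048 + 1024 + 256 + 128 + 32 + 16 = 7600 (decimal)
Difference: |5712 - 7600| = 1888
1888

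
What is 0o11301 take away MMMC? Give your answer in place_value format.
Convert 0o11301 (octal) → 1×4096 + 1×512 + 3×64 + 1 = 4801 (decimal)
Convert MMMC (Roman numeral) → 1000 + 1000 + 1000 + 100 = 3100 (decimal)
Compute 4801 - 3100 = 1701
Convert 1701 (decimal) → 1701 = 1×1000 + 7×100 + 1 → 1 thousand, 7 hundreds, 1 one (place-value notation)
1 thousand, 7 hundreds, 1 one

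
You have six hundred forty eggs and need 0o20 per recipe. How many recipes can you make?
Convert six hundred forty (English words) → 6×100 + 40 = 640 (decimal)
Convert 0o20 (octal) → 2×8 = 16 (decimal)
Compute 640 ÷ 16 = 40
40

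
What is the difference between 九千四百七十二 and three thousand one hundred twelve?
Convert 九千四百七十二 (Chinese numeral) → 9×1000 + 4×100 + 7×10 + 2 = 9472 (decimal)
Convert three thousand one hundred twelve (English words) → 3×1000 + 1×100 + 12 = 3112 (decimal)
Difference: |9472 - 3112| = 6360
6360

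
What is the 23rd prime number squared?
The 23rd prime number = 83
Compute 83² = 83 × 83 = 6889
6889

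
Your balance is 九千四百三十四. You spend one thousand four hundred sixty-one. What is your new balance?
Convert 九千四百三十四 (Chinese numeral) → 9×1000 + 4×100 + 3×10 + 4 = 9434 (decimal)
Convert one thousand four hundred sixty-one (English words) → 1×1000 + 4×100 + 61 = 1461 (decimal)
Compute 9434 - 1461 = 7973
7973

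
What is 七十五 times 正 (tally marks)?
Convert 七十五 (Chinese numeral) → 7×10 + 5 = 75 (decimal)
Convert 正 (tally marks) → 5 (decimal)
Compute 75 × 5 = 375
375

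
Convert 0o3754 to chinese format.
Convert 0o3754 (octal) → 3×512 + 7×64 + 5×8 + 4 = 2028 (decimal)
Convert 2028 (decimal) → 2028 = 2×1000 + 2×10 + 8 → 二千零二十八 (Chinese numeral)
二千零二十八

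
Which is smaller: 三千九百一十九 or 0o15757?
Convert 三千九百一十九 (Chinese numeral) → 3×1000 + 9×100 + 1×10 + 9 = 3919 (decimal)
Convert 0o15757 (octal) → 1×4096 + 5×512 + 7×64 + 5×8 + 7 = 7151 (decimal)
Compare 3919 vs 7151: smaller = 3919
3919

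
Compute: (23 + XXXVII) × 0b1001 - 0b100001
Convert XXXVII (Roman numeral) → 10 + 10 + 10 + 5 + 1 + 1 = 37 (decimal)
Convert 0b1001 (binary) → 8 + 1 = 9 (decimal)
Convert 0b100001 (binary) → 32 + 1 = 33 (decimal)
Expression in decimal: (23 + 37) × 9 - 33
Parentheses first: 23 + 37 = 60
Multiply: 60 × 9 = 540
Subtract: 540 - 33 = 507
507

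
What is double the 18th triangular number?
The 18th triangular number = 18×19/2 = 171
Compute 171 × 2 = 342
342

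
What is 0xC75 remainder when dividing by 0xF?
Convert 0xC75 (hexadecimal) → 12×256 + 7×16 + 5 = 3189 (decimal)
Convert 0xF (hexadecimal) → 15 (decimal)
Compute 3189 mod 15 = 9
9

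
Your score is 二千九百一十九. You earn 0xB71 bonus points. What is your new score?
Convert 二千九百一十九 (Chinese numeral) → 2×1000 + 9×100 + 1×10 + 9 = 2919 (decimal)
Convert 0xB71 (hexadecimal) → 11×256 + 7×16 + 1 = 2929 (decimal)
Compute 2919 + 2929 = 5848
5848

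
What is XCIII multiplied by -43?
Convert XCIII (Roman numeral) → 90 + 1 + 1 + 1 = 93 (decimal)
Compute 93 × -43 = -3999
-3999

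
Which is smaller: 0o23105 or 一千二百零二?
Convert 0o23105 (octal) → 2×4096 + 3×512 + 1×64 + 5 = 9797 (decimal)
Convert 一千二百零二 (Chinese numeral) → 1×1000 + 2×100 + 2 = 1202 (decimal)
Compare 9797 vs 1202: smaller = 1202
1202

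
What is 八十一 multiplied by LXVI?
Convert 八十一 (Chinese numeral) → 8×10 + 1 = 81 (decimal)
Convert LXVI (Roman numeral) → 50 + 10 + 5 + 1 = 66 (decimal)
Compute 81 × 66 = 5346
5346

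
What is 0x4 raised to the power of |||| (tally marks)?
Convert 0x4 (hexadecimal) → 4 (decimal)
Convert |||| (tally marks) → 4 (decimal)
Compute 4 ^ 4 = 256
256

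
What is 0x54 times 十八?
Convert 0x54 (hexadecimal) → 5×16 + 4 = 84 (decimal)
Convert 十八 (Chinese numeral) → 1×10 + 8 = 18 (decimal)
Compute 84 × 18 = 1512
1512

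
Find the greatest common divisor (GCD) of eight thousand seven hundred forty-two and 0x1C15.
Convert eight thousand seven hundred forty-two (English words) → 8×1000 + 7×100 + 42 = 8742 (decimal)
Convert 0x1C15 (hexadecimal) → 1×4096 + 12×256 + 1×16 + 5 = 7189 (decimal)
Compute gcd(8742, 7189) = 1
1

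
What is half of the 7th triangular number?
The 7th triangular number = 7×8/2 = 28
Compute 28 ÷ 2 = 14
14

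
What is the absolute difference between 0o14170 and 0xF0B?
Convert 0o14170 (octal) → 1×4096 + 4×512 + 1×64 + 7×8 = 6264 (decimal)
Convert 0xF0B (hexadecimal) → 15×256 + 11 = 3851 (decimal)
Compute |6264 - 3851| = 2413
2413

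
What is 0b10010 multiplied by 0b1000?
Convert 0b10010 (binary) → 16 + 2 = 18 (decimal)
Convert 0b1000 (binary) → 8 (decimal)
Compute 18 × 8 = 144
144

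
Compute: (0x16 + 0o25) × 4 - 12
Convert 0x16 (hexadecimal) → 1×16 + 6 = 22 (decimal)
Convert 0o25 (octal) → 2×8 + 5 = 21 (decimal)
Expression in decimal: (22 + 21) × 4 - 12
Parentheses first: 22 + 21 = 43
Multiply: 43 × 4 = 172
Subtract: 172 - 12 = 160
160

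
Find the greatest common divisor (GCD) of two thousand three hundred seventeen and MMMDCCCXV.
Convert two thousand three hundred seventeen (English words) → 2×1000 + 3×100 + 17 = 2317 (decimal)
Convert MMMDCCCXV (Roman numeral) → 1000 + 1000 + 1000 + 500 + 100 + 100 + 100 + 10 + 5 = 3815 (decimal)
Compute gcd(2317, 3815) = 7
7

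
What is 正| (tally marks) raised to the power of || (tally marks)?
Convert 正| (tally marks) → 5 + 1 = 6 (decimal)
Convert || (tally marks) → 2 (decimal)
Compute 6 ^ 2 = 36
36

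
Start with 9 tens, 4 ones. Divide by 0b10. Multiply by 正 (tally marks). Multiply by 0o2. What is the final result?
Convert 9 tens, 4 ones (place-value notation) → 9×10 + 4 = 94 (decimal)
Start: 94
Convert 0b10 (binary) → 2 (decimal)
94 ÷ 2 = 47
Convert 正 (tally marks) → 5 (decimal)
47 × 5 = 235
Convert 0o2 (octal) → 2 (decimal)
235 × 2 = 470
470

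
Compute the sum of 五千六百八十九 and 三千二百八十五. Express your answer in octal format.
Convert 五千六百八十九 (Chinese numeral) → 5×1000 + 6×100 + 8×10 + 9 = 5689 (decimal)
Convert 三千二百八十五 (Chinese numeral) → 3×1000 + 2×100 + 8×10 + 5 = 3285 (decimal)
Compute 5689 + 3285 = 8974
Convert 8974 (decimal) → 8974 = 2×4096 + 1×512 + 4×64 + 1×8 + 6 → 0o21416 (octal)
0o21416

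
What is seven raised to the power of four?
Convert seven (English words) → 7 (decimal)
Convert four (English words) → 4 (decimal)
Compute 7 ^ 4 = 2401
2401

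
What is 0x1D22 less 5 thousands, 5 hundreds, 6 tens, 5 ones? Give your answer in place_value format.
Convert 0x1D22 (hexadecimal) → 1×4096 + 13×256 + 2×16 + 2 = 7458 (decimal)
Convert 5 thousands, 5 hundreds, 6 tens, 5 ones (place-value notation) → 5×1000 + 5×100 + 6×10 + 5 = 5565 (decimal)
Compute 7458 - 5565 = 1893
Convert 1893 (decimal) → 1893 = 1×1000 + 8×100 + 9×10 + 3 → 1 thousand, 8 hundreds, 9 tens, 3 ones (place-value notation)
1 thousand, 8 hundreds, 9 tens, 3 ones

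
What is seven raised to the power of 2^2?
Convert seven (English words) → 7 (decimal)
Convert 2^2 (power) → 4 (decimal)
Compute 7 ^ 4 = 2401
2401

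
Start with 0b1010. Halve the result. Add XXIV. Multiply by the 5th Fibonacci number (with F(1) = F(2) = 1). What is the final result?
Convert 0b1010 (binary) → 8 + 2 = 10 (decimal)
Start: 10
10 ÷ 2 = 5
Convert XXIV (Roman numeral) → 10 + 10 + 4 = 24 (decimal)
5 + 24 = 29
Convert the 5th Fibonacci number (with F(1) = F(2) = 1) (Fibonacci index) → 1, 1, 2, 3, 5 → 5 (decimal)
29 × 5 = 145
145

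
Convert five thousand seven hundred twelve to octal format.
Convert five thousand seven hundred twelve (English words) → 5×1000 + 7×100 + 12 = 5712 (decimal)
Convert 5712 (decimal) → 5712 = 1×4096 + 3×512 + 1×64 + 2×8 → 0o13120 (octal)
0o13120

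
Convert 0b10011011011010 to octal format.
Convert 0b10011011011010 (binary) → 8192 + 1024 + 512 + 128 + 64 + 16 + 8 + 2 = 9946 (decimal)
Convert 9946 (decimal) → 9946 = 2×4096 + 3×512 + 3×64 + 3×8 + 2 → 0o23332 (octal)
0o23332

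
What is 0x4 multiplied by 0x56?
Convert 0x4 (hexadecimal) → 4 (decimal)
Convert 0x56 (hexadecimal) → 5×16 + 6 = 86 (decimal)
Compute 4 × 86 = 344
344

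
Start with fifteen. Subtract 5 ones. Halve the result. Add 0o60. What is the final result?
Convert fifteen (English words) → 15 (decimal)
Start: 15
Convert 5 ones (place-value notation) → 5 (decimal)
15 - 5 = 10
10 ÷ 2 = 5
Convert 0o60 (octal) → 6×8 = 48 (decimal)
5 + 48 = 53
53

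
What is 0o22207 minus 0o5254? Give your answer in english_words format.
Convert 0o22207 (octal) → 2×4096 + 2×512 + 2×64 + 7 = 9351 (decimal)
Convert 0o5254 (octal) → 5×512 + 2×64 + 5×8 + 4 = 2732 (decimal)
Compute 9351 - 2732 = 6619
Convert 6619 (decimal) → 6619 = 6×1000 + 6×100 + 19 → six thousand six hundred nineteen (English words)
six thousand six hundred nineteen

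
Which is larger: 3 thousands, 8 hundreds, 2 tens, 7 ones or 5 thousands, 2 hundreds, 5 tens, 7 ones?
Convert 3 thousands, 8 hundreds, 2 tens, 7 ones (place-value notation) → 3×1000 + 8×100 + 2×10 + 7 = 3827 (decimal)
Convert 5 thousands, 2 hundreds, 5 tens, 7 ones (place-value notation) → 5×1000 + 2×100 + 5×10 + 7 = 5257 (decimal)
Compare 3827 vs 5257: larger = 5257
5257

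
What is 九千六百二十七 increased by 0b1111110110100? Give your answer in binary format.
Convert 九千六百二十七 (Chinese numeral) → 9×1000 + 6×100 + 2×10 + 7 = 9627 (decimal)
Convert 0b1111110110100 (binary) → 4096 + 2048 + 1024 + 512 + 256 + 128 + 32 + 16 + 4 = 8116 (decimal)
Compute 9627 + 8116 = 17743
Convert 17743 (decimal) → 17743 = 16384 + 1024 + 256 + 64 + 8 + 4 + 2 + 1 → 0b100010101001111 (binary)
0b100010101001111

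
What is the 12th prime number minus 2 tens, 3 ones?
The 12th prime number = 37
Convert 2 tens, 3 ones (place-value notation) → 2×10 + 3 = 23 (decimal)
Compute 37 - 23 = 14
14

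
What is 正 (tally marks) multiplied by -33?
Convert 正 (tally marks) → 5 (decimal)
Compute 5 × -33 = -165
-165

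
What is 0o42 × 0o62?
Convert 0o42 (octal) → 4×8 + 2 = 34 (decimal)
Convert 0o62 (octal) → 6×8 + 2 = 50 (decimal)
Compute 34 × 50 = 1700
1700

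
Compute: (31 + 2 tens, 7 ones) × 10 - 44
Convert 2 tens, 7 ones (place-value notation) → 2×10 + 7 = 27 (decimal)
Expression in decimal: (31 + 27) × 10 - 44
Parentheses first: 31 + 27 = 58
Multiply: 58 × 10 = 580
Subtract: 580 - 44 = 536
536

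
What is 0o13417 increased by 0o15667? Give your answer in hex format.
Convert 0o13417 (octal) → 1×4096 + 3×512 + 4×64 + 1×8 + 7 = 5903 (decimal)
Convert 0o15667 (octal) → 1×4096 + 5×512 + 6×64 + 6×8 + 7 = 7095 (decimal)
Compute 5903 + 7095 = 12998
Convert 12998 (decimal) → 12998 = 3×4096 + 2×256 + 12×16 + 6 → 0x32C6 (hexadecimal)
0x32C6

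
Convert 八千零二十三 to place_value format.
Convert 八千零二十三 (Chinese numeral) → 8×1000 + 2×10 + 3 = 8023 (decimal)
Convert 8023 (decimal) → 8023 = 8×1000 + 2×10 + 3 → 8 thousands, 2 tens, 3 ones (place-value notation)
8 thousands, 2 tens, 3 ones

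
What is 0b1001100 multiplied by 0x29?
Convert 0b1001100 (binary) → 64 + 8 + 4 = 76 (decimal)
Convert 0x29 (hexadecimal) → 2×16 + 9 = 41 (decimal)
Compute 76 × 41 = 3116
3116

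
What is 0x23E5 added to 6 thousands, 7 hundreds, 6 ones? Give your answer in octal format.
Convert 0x23E5 (hexadecimal) → 2×4096 + 3×256 + 14×16 + 5 = 9189 (decimal)
Convert 6 thousands, 7 hundreds, 6 ones (place-value notation) → 6×1000 + 7×100 + 6 = 6706 (decimal)
Compute 9189 + 6706 = 15895
Convert 15895 (decimal) → 15895 = 3×4096 + 7×512 + 2×8 + 7 → 0o37027 (octal)
0o37027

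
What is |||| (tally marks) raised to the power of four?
Convert |||| (tally marks) → 4 (decimal)
Convert four (English words) → 4 (decimal)
Compute 4 ^ 4 = 256
256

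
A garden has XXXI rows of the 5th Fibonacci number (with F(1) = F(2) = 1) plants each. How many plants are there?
Convert the 5th Fibonacci number (with F(1) = F(2) = 1) (Fibonacci index) → 1, 1, 2, 3, 5 → 5 (decimal)
Convert XXXI (Roman numeral) → 10 + 10 + 10 + 1 = 31 (decimal)
Compute 5 × 31 = 155
155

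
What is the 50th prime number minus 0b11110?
The 50th prime number = 229
Convert 0b11110 (binary) → 16 + 8 + 4 + 2 = 30 (decimal)
Compute 229 - 30 = 199
199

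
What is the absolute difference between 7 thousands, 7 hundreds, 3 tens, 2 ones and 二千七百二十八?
Convert 7 thousands, 7 hundreds, 3 tens, 2 ones (place-value notation) → 7×1000 + 7×100 + 3×10 + 2 = 7732 (decimal)
Convert 二千七百二十八 (Chinese numeral) → 2×1000 + 7×100 + 2×10 + 8 = 2728 (decimal)
Compute |7732 - 2728| = 5004
5004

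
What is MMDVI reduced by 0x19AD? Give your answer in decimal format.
Convert MMDVI (Roman numeral) → 1000 + 1000 + 500 + 5 + 1 = 2506 (decimal)
Convert 0x19AD (hexadecimal) → 1×4096 + 9×256 + 10×16 + 13 = 6573 (decimal)
Compute 2506 - 6573 = -4067
-4067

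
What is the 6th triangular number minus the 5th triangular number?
The 6th triangular number = 6×7/2 = 21
Convert the 5th triangular number (triangular index) → 5×6/2 = 15 (decimal)
Compute 21 - 15 = 6
6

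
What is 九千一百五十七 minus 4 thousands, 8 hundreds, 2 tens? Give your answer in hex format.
Convert 九千一百五十七 (Chinese numeral) → 9×1000 + 1×100 + 5×10 + 7 = 9157 (decimal)
Convert 4 thousands, 8 hundreds, 2 tens (place-value notation) → 4×1000 + 8×100 + 2×10 = 4820 (decimal)
Compute 9157 - 4820 = 4337
Convert 4337 (decimal) → 4337 = 1×4096 + 15×16 + 1 → 0x10F1 (hexadecimal)
0x10F1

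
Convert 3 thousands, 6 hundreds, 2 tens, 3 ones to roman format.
Convert 3 thousands, 6 hundreds, 2 tens, 3 ones (place-value notation) → 3×1000 + 6×100 + 2×10 + 3 = 3623 (decimal)
Convert 3623 (decimal) → 3623 = 1000 + 1000 + 1000 + 500 + 100 + 10 + 10 + 1 + 1 + 1 → MMMDCXXIII (Roman numeral)
MMMDCXXIII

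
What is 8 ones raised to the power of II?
Convert 8 ones (place-value notation) → 8 (decimal)
Convert II (Roman numeral) → 1 + 1 = 2 (decimal)
Compute 8 ^ 2 = 64
64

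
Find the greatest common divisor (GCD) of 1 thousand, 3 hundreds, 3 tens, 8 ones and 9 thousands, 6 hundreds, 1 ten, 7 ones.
Convert 1 thousand, 3 hundreds, 3 tens, 8 ones (place-value notation) → 1×1000 + 3×100 + 3×10 + 8 = 1338 (decimal)
Convert 9 thousands, 6 hundreds, 1 ten, 7 ones (place-value notation) → 9×1000 + 6×100 + 1×10 + 7 = 9617 (decimal)
Compute gcd(1338, 9617) = 1
1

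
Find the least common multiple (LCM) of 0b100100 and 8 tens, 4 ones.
Convert 0b100100 (binary) → 32 + 4 = 36 (decimal)
Convert 8 tens, 4 ones (place-value notation) → 8×10 + 4 = 84 (decimal)
Compute lcm(36, 84) = 252
252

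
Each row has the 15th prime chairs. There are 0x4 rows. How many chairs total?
Convert the 15th prime (prime index) → 47 (decimal)
Convert 0x4 (hexadecimal) → 4 (decimal)
Compute 47 × 4 = 188
188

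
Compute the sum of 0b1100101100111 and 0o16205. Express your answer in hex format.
Convert 0b1100101100111 (binary) → 4096 + 2048 + 256 + 64 + 32 + 4 + 2 + 1 = 6503 (decimal)
Convert 0o16205 (octal) → 1×4096 + 6×512 + 2×64 + 5 = 7301 (decimal)
Compute 6503 + 7301 = 13804
Convert 13804 (decimal) → 13804 = 3×4096 + 5×256 + 14×16 + 12 → 0x35EC (hexadecimal)
0x35EC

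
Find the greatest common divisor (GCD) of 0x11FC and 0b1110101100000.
Convert 0x11FC (hexadecimal) → 1×4096 + 1×256 + 15×16 + 12 = 4604 (decimal)
Convert 0b1110101100000 (binary) → 4096 + 2048 + 1024 + 256 + 64 + 32 = 7520 (decimal)
Compute gcd(4604, 7520) = 4
4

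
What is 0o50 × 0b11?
Convert 0o50 (octal) → 5×8 = 40 (decimal)
Convert 0b11 (binary) → 2 + 1 = 3 (decimal)
Compute 40 × 3 = 120
120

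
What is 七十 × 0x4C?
Convert 七十 (Chinese numeral) → 7×10 = 70 (decimal)
Convert 0x4C (hexadecimal) → 4×16 + 12 = 76 (decimal)
Compute 70 × 76 = 5320
5320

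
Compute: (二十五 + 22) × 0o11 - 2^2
Convert 二十五 (Chinese numeral) → 2×10 + 5 = 25 (decimal)
Convert 0o11 (octal) → 1×8 + 1 = 9 (decimal)
Convert 2^2 (power) → 4 (decimal)
Expression in decimal: (25 + 22) × 9 - 4
Parentheses first: 25 + 22 = 47
Multiply: 47 × 9 = 423
Subtract: 423 - 4 = 419
419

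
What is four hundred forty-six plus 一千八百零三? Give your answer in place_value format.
Convert four hundred forty-six (English words) → 4×100 + 46 = 446 (decimal)
Convert 一千八百零三 (Chinese numeral) → 1×1000 + 8×100 + 3 = 1803 (decimal)
Compute 446 + 1803 = 2249
Convert 2249 (decimal) → 2249 = 2×1000 + 2×100 + 4×10 + 9 → 2 thousands, 2 hundreds, 4 tens, 9 ones (place-value notation)
2 thousands, 2 hundreds, 4 tens, 9 ones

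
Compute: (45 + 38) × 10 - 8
Parentheses first: 45 + 38 = 83
Multiply: 83 × 10 = 830
Subtract: 830 - 8 = 822
822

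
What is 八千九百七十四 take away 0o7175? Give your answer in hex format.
Convert 八千九百七十四 (Chinese numeral) → 8×1000 + 9×100 + 7×10 + 4 = 8974 (decimal)
Convert 0o7175 (octal) → 7×512 + 1×64 + 7×8 + 5 = 3709 (decimal)
Compute 8974 - 3709 = 5265
Convert 5265 (decimal) → 5265 = 1×4096 + 4×256 + 9×16 + 1 → 0x1491 (hexadecimal)
0x1491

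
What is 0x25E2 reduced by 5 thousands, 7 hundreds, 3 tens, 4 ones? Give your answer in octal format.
Convert 0x25E2 (hexadecimal) → 2×4096 + 5×256 + 14×16 + 2 = 9698 (decimal)
Convert 5 thousands, 7 hundreds, 3 tens, 4 ones (place-value notation) → 5×1000 + 7×100 + 3×10 + 4 = 5734 (decimal)
Compute 9698 - 5734 = 3964
Convert 3964 (decimal) → 3964 = 7×512 + 5×64 + 7×8 + 4 → 0o7574 (octal)
0o7574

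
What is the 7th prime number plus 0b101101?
The 7th prime number = 17
Convert 0b101101 (binary) → 32 + 8 + 4 + 1 = 45 (decimal)
Compute 17 + 45 = 62
62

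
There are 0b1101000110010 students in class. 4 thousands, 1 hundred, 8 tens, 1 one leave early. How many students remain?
Convert 0b1101000110010 (binary) → 4096 + 2048 + 512 + 32 + 16 + 2 = 6706 (decimal)
Convert 4 thousands, 1 hundred, 8 tens, 1 one (place-value notation) → 4×1000 + 1×100 + 8×10 + 1 = 4181 (decimal)
Compute 6706 - 4181 = 2525
2525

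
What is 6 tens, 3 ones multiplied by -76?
Convert 6 tens, 3 ones (place-value notation) → 6×10 + 3 = 63 (decimal)
Compute 63 × -76 = -4788
-4788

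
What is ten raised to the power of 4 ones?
Convert ten (English words) → 10 (decimal)
Convert 4 ones (place-value notation) → 4 (decimal)
Compute 10 ^ 4 = 10000
10000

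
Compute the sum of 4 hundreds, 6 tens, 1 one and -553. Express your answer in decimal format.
Convert 4 hundreds, 6 tens, 1 one (place-value notation) → 4×100 + 6×10 + 1 = 461 (decimal)
Compute 461 + -553 = -92
-92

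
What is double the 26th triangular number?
The 26th triangular number = 26×27/2 = 351
Compute 351 × 2 = 702
702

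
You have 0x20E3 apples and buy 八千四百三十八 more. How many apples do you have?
Convert 0x20E3 (hexadecimal) → 2×4096 + 14×16 + 3 = 8419 (decimal)
Convert 八千四百三十八 (Chinese numeral) → 8×1000 + 4×100 + 3×10 + 8 = 8438 (decimal)
Compute 8419 + 8438 = 16857
16857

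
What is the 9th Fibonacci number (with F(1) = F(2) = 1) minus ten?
The 9th Fibonacci number (with F(1) = F(2) = 1): 1, 1, 2, 3, 5, 8, 13, 21, 34 → 34
Convert ten (English words) → 10 (decimal)
Compute 34 - 10 = 24
24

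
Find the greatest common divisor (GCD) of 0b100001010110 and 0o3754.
Convert 0b100001010110 (binary) → 2048 + 64 + 16 + 4 + 2 = 2134 (decimal)
Convert 0o3754 (octal) → 3×512 + 7×64 + 5×8 + 4 = 2028 (decimal)
Compute gcd(2134, 2028) = 2
2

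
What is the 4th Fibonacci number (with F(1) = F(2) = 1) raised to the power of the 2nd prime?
Convert the 4th Fibonacci number (with F(1) = F(2) = 1) (Fibonacci index) → 1, 1, 2, 3 → 3 (decimal)
Convert the 2nd prime (prime index) → 3 (decimal)
Compute 3 ^ 3 = 27
27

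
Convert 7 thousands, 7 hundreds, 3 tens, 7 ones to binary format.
Convert 7 thousands, 7 hundreds, 3 tens, 7 ones (place-value notation) → 7×1000 + 7×100 + 3×10 + 7 = 7737 (decimal)
Convert 7737 (decimal) → 7737 = 4096 + 2048 + 1024 + 512 + 32 + 16 + 8 + 1 → 0b1111000111001 (binary)
0b1111000111001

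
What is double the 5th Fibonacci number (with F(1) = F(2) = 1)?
The 5th Fibonacci number (with F(1) = F(2) = 1): 1, 1, 2, 3, 5 → 5
Compute 5 × 2 = 10
10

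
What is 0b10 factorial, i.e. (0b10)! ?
Convert 0b10 (binary) → 2 (decimal)
Compute 2! = 2
2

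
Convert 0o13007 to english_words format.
Convert 0o13007 (octal) → 1×4096 + 3×512 + 7 = 5639 (decimal)
Convert 5639 (decimal) → 5639 = 5×1000 + 6×100 + 39 → five thousand six hundred thirty-nine (English words)
five thousand six hundred thirty-nine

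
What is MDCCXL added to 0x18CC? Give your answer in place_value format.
Convert MDCCXL (Roman numeral) → 1000 + 500 + 100 + 100 + 40 = 1740 (decimal)
Convert 0x18CC (hexadecimal) → 1×4096 + 8×256 + 12×16 + 12 = 6348 (decimal)
Compute 1740 + 6348 = 8088
Convert 8088 (decimal) → 8088 = 8×1000 + 8×10 + 8 → 8 thousands, 8 tens, 8 ones (place-value notation)
8 thousands, 8 tens, 8 ones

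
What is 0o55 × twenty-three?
Convert 0o55 (octal) → 5×8 + 5 = 45 (decimal)
Convert twenty-three (English words) → 23 (decimal)
Compute 45 × 23 = 1035
1035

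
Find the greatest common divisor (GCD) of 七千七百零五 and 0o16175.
Convert 七千七百零五 (Chinese numeral) → 7×1000 + 7×100 + 5 = 7705 (decimal)
Convert 0o16175 (octal) → 1×4096 + 6×512 + 1×64 + 7×8 + 5 = 7293 (decimal)
Compute gcd(7705, 7293) = 1
1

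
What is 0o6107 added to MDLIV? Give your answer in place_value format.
Convert 0o6107 (octal) → 6×512 + 1×64 + 7 = 3143 (decimal)
Convert MDLIV (Roman numeral) → 1000 + 500 + 50 + 4 = 1554 (decimal)
Compute 3143 + 1554 = 4697
Convert 4697 (decimal) → 4697 = 4×1000 + 6×100 + 9×10 + 7 → 4 thousands, 6 hundreds, 9 tens, 7 ones (place-value notation)
4 thousands, 6 hundreds, 9 tens, 7 ones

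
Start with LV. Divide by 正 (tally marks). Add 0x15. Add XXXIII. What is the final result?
Convert LV (Roman numeral) → 50 + 5 = 55 (decimal)
Start: 55
Convert 正 (tally marks) → 5 (decimal)
55 ÷ 5 = 11
Convert 0x15 (hexadecimal) → 1×16 + 5 = 21 (decimal)
11 + 21 = 32
Convert XXXIII (Roman numeral) → 10 + 10 + 10 + 1 + 1 + 1 = 33 (decimal)
32 + 33 = 65
65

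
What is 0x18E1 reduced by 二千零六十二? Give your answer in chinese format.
Convert 0x18E1 (hexadecimal) → 1×4096 + 8×256 + 14×16 + 1 = 6369 (decimal)
Convert 二千零六十二 (Chinese numeral) → 2×1000 + 6×10 + 2 = 2062 (decimal)
Compute 6369 - 2062 = 4307
Convert 4307 (decimal) → 4307 = 4×1000 + 3×100 + 7 → 四千三百零七 (Chinese numeral)
四千三百零七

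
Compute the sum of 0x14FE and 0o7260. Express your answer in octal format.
Convert 0x14FE (hexadecimal) → 1×4096 + 4×256 + 15×16 + 14 = 5374 (decimal)
Convert 0o7260 (octal) → 7×512 + 2×64 + 6×8 = 3760 (decimal)
Compute 5374 + 3760 = 9134
Convert 9134 (decimal) → 9134 = 2×4096 + 1×512 + 6×64 + 5×8 + 6 → 0o21656 (octal)
0o21656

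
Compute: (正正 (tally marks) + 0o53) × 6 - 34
Convert 正正 (tally marks) → 5 + 5 = 10 (decimal)
Convert 0o53 (octal) → 5×8 + 3 = 43 (decimal)
Expression in decimal: (10 + 43) × 6 - 34
Parentheses first: 10 + 43 = 53
Multiply: 53 × 6 = 318
Subtract: 318 - 34 = 284
284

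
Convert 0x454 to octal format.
Convert 0x454 (hexadecimal) → 4×256 + 5×16 + 4 = 1108 (decimal)
Convert 1108 (decimal) → 1108 = 2×512 + 1×64 + 2×8 + 4 → 0o2124 (octal)
0o2124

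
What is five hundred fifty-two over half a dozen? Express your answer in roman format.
Convert five hundred fifty-two (English words) → 5×100 + 52 = 552 (decimal)
Convert half a dozen (colloquial) → 6 (decimal)
Compute 552 ÷ 6 = 92
Convert 92 (decimal) → 92 = 90 + 1 + 1 → XCII (Roman numeral)
XCII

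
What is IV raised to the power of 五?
Convert IV (Roman numeral) → 4 (decimal)
Convert 五 (Chinese numeral) → 5 (decimal)
Compute 4 ^ 5 = 1024
1024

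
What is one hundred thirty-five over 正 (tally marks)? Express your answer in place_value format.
Convert one hundred thirty-five (English words) → 1×100 + 35 = 135 (decimal)
Convert 正 (tally marks) → 5 (decimal)
Compute 135 ÷ 5 = 27
Convert 27 (decimal) → 27 = 2×10 + 7 → 2 tens, 7 ones (place-value notation)
2 tens, 7 ones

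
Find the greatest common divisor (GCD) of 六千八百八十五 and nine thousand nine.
Convert 六千八百八十五 (Chinese numeral) → 6×1000 + 8×100 + 8×10 + 5 = 6885 (decimal)
Convert nine thousand nine (English words) → 9×1000 + 9 = 9009 (decimal)
Compute gcd(6885, 9009) = 9
9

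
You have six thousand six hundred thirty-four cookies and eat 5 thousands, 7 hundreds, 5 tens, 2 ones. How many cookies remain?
Convert six thousand six hundred thirty-four (English words) → 6×1000 + 6×100 + 34 = 6634 (decimal)
Convert 5 thousands, 7 hundreds, 5 tens, 2 ones (place-value notation) → 5×1000 + 7×100 + 5×10 + 2 = 5752 (decimal)
Compute 6634 - 5752 = 882
882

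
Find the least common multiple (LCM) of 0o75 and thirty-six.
Convert 0o75 (octal) → 7×8 + 5 = 61 (decimal)
Convert thirty-six (English words) → 36 (decimal)
Compute lcm(61, 36) = 2196
2196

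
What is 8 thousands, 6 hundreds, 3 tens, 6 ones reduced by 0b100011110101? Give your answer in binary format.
Convert 8 thousands, 6 hundreds, 3 tens, 6 ones (place-value notation) → 8×1000 + 6×100 + 3×10 + 6 = 8636 (decimal)
Convert 0b100011110101 (binary) → 2048 + 128 + 64 + 32 + 16 + 4 + 1 = 2293 (decimal)
Compute 8636 - 2293 = 6343
Convert 6343 (decimal) → 6343 = 4096 + 2048 + 128 + 64 + 4 + 2 + 1 → 0b1100011000111 (binary)
0b1100011000111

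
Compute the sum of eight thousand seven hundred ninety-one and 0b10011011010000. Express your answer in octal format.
Convert eight thousand seven hundred ninety-one (English words) → 8×1000 + 7×100 + 91 = 8791 (decimal)
Convert 0b10011011010000 (binary) → 8192 + 1024 + 512 + 128 + 64 + 16 = 9936 (decimal)
Compute 8791 + 9936 = 18727
Convert 18727 (decimal) → 18727 = 4×4096 + 4×512 + 4×64 + 4×8 + 7 → 0o44447 (octal)
0o44447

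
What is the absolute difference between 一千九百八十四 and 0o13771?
Convert 一千九百八十四 (Chinese numeral) → 1×1000 + 9×100 + 8×10 + 4 = 1984 (decimal)
Convert 0o13771 (octal) → 1×4096 + 3×512 + 7×64 + 7×8 + 1 = 6137 (decimal)
Compute |1984 - 6137| = 4153
4153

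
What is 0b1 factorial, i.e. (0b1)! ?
Convert 0b1 (binary) → 1 (decimal)
Compute 1! = 1
1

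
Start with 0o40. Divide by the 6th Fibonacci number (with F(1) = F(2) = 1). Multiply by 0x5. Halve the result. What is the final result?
Convert 0o40 (octal) → 4×8 = 32 (decimal)
Start: 32
Convert the 6th Fibonacci number (with F(1) = F(2) = 1) (Fibonacci index) → 1, 1, 2, 3, 5, 8 → 8 (decimal)
32 ÷ 8 = 4
Convert 0x5 (hexadecimal) → 5 (decimal)
4 × 5 = 20
20 ÷ 2 = 10
10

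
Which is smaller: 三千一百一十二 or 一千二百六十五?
Convert 三千一百一十二 (Chinese numeral) → 3×1000 + 1×100 + 1×10 + 2 = 3112 (decimal)
Convert 一千二百六十五 (Chinese numeral) → 1×1000 + 2×100 + 6×10 + 5 = 1265 (decimal)
Compare 3112 vs 1265: smaller = 1265
1265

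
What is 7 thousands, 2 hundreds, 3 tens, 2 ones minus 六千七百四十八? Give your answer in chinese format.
Convert 7 thousands, 2 hundreds, 3 tens, 2 ones (place-value notation) → 7×1000 + 2×100 + 3×10 + 2 = 7232 (decimal)
Convert 六千七百四十八 (Chinese numeral) → 6×1000 + 7×100 + 4×10 + 8 = 6748 (decimal)
Compute 7232 - 6748 = 484
Convert 484 (decimal) → 484 = 4×100 + 8×10 + 4 → 四百八十四 (Chinese numeral)
四百八十四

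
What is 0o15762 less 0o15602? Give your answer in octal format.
Convert 0o15762 (octal) → 1×4096 + 5×512 + 7×64 + 6×8 + 2 = 7154 (decimal)
Convert 0o15602 (octal) → 1×4096 + 5×512 + 6×64 + 2 = 7042 (decimal)
Compute 7154 - 7042 = 112
Convert 112 (decimal) → 112 = 1×64 + 6×8 → 0o160 (octal)
0o160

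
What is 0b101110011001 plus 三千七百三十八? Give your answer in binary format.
Convert 0b101110011001 (binary) → 2048 + 512 + 256 + 128 + 16 + 8 + 1 = 2969 (decimal)
Convert 三千七百三十八 (Chinese numeral) → 3×1000 + 7×100 + 3×10 + 8 = 3738 (decimal)
Compute 2969 + 3738 = 6707
Convert 6707 (decimal) → 6707 = 4096 + 2048 + 512 + 32 + 16 + 2 + 1 → 0b1101000110011 (binary)
0b1101000110011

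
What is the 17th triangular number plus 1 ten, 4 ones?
The 17th triangular number = 17×18/2 = 153
Convert 1 ten, 4 ones (place-value notation) → 1×10 + 4 = 14 (decimal)
Compute 153 + 14 = 167
167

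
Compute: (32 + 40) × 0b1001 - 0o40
Convert 0b1001 (binary) → 8 + 1 = 9 (decimal)
Convert 0o40 (octal) → 4×8 = 32 (decimal)
Expression in decimal: (32 + 40) × 9 - 32
Parentheses first: 32 + 40 = 72
Multiply: 72 × 9 = 648
Subtract: 648 - 32 = 616
616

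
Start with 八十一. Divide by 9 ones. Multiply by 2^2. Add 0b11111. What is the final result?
Convert 八十一 (Chinese numeral) → 8×10 + 1 = 81 (decimal)
Start: 81
Convert 9 ones (place-value notation) → 9 (decimal)
81 ÷ 9 = 9
Convert 2^2 (power) → 4 (decimal)
9 × 4 = 36
Convert 0b11111 (binary) → 16 + 8 + 4 + 2 + 1 = 31 (decimal)
36 + 31 = 67
67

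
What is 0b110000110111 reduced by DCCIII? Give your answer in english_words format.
Convert 0b110000110111 (binary) → 2048 + 1024 + 32 + 16 + 4 + 2 + 1 = 3127 (decimal)
Convert DCCIII (Roman numeral) → 500 + 100 + 100 + 1 + 1 + 1 = 703 (decimal)
Compute 3127 - 703 = 2424
Convert 2424 (decimal) → 2424 = 2×1000 + 4×100 + 24 → two thousand four hundred twenty-four (English words)
two thousand four hundred twenty-four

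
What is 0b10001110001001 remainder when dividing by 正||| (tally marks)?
Convert 0b10001110001001 (binary) → 8192 + 512 + 256 + 128 + 8 + 1 = 9097 (decimal)
Convert 正||| (tally marks) → 5 + 3 = 8 (decimal)
Compute 9097 mod 8 = 1
1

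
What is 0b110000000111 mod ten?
Convert 0b110000000111 (binary) → 2048 + 1024 + 4 + 2 + 1 = 3079 (decimal)
Convert ten (English words) → 10 (decimal)
Compute 3079 mod 10 = 9
9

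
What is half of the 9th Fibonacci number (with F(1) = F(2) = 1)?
The 9th Fibonacci number (with F(1) = F(2) = 1): 1, 1, 2, 3, 5, 8, 13, 21, 34 → 34
Compute 34 ÷ 2 = 17
17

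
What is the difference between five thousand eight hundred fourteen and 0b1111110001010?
Convert five thousand eight hundred fourteen (English words) → 5×1000 + 8×100 + 14 = 5814 (decimal)
Convert 0b1111110001010 (binary) → 4096 + 2048 + 1024 + 512 + 256 + 128 + 8 + 2 = 8074 (decimal)
Difference: |5814 - 8074| = 2260
2260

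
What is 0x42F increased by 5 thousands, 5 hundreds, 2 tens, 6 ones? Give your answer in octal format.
Convert 0x42F (hexadecimal) → 4×256 + 2×16 + 15 = 1071 (decimal)
Convert 5 thousands, 5 hundreds, 2 tens, 6 ones (place-value notation) → 5×1000 + 5×100 + 2×10 + 6 = 5526 (decimal)
Compute 1071 + 5526 = 6597
Convert 6597 (decimal) → 6597 = 1×4096 + 4×512 + 7×64 + 5 → 0o14705 (octal)
0o14705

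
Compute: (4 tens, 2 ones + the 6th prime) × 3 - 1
Convert 4 tens, 2 ones (place-value notation) → 4×10 + 2 = 42 (decimal)
Convert the 6th prime (prime index) → 13 (decimal)
Expression in decimal: (42 + 13) × 3 - 1
Parentheses first: 42 + 13 = 55
Multiply: 55 × 3 = 165
Subtract: 165 - 1 = 164
164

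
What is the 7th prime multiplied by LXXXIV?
Convert the 7th prime (prime index) → 17 (decimal)
Convert LXXXIV (Roman numeral) → 50 + 10 + 10 + 10 + 4 = 84 (decimal)
Compute 17 × 84 = 1428
1428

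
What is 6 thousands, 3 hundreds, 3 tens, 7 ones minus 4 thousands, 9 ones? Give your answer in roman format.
Convert 6 thousands, 3 hundreds, 3 tens, 7 ones (place-value notation) → 6×1000 + 3×100 + 3×10 + 7 = 6337 (decimal)
Convert 4 thousands, 9 ones (place-value notation) → 4×1000 + 9 = 4009 (decimal)
Compute 6337 - 4009 = 2328
Convert 2328 (decimal) → 2328 = 1000 + 1000 + 100 + 100 + 100 + 10 + 10 + 5 + 1 + 1 + 1 → MMCCCXXVIII (Roman numeral)
MMCCCXXVIII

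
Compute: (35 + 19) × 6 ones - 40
Convert 6 ones (place-value notation) → 6 (decimal)
Expression in decimal: (35 + 19) × 6 - 40
Parentheses first: 35 + 19 = 54
Multiply: 54 × 6 = 324
Subtract: 324 - 40 = 284
284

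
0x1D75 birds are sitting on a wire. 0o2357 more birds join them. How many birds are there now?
Convert 0x1D75 (hexadecimal) → 1×4096 + 13×256 + 7×16 + 5 = 7541 (decimal)
Convert 0o2357 (octal) → 2×512 + 3×64 + 5×8 + 7 = 1263 (decimal)
Compute 7541 + 1263 = 8804
8804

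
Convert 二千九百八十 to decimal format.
Convert 二千九百八十 (Chinese numeral) → 2×1000 + 9×100 + 8×10 = 2980 (decimal)
2980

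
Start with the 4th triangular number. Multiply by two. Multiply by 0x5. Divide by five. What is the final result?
Convert the 4th triangular number (triangular index) → 4×5/2 = 10 (decimal)
Start: 10
Convert two (English words) → 2 (decimal)
10 × 2 = 20
Convert 0x5 (hexadecimal) → 5 (decimal)
20 × 5 = 100
Convert five (English words) → 5 (decimal)
100 ÷ 5 = 20
20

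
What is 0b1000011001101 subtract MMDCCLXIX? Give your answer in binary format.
Convert 0b1000011001101 (binary) → 4096 + 128 + 64 + 8 + 4 + 1 = 4301 (decimal)
Convert MMDCCLXIX (Roman numeral) → 1000 + 1000 + 500 + 100 + 100 + 50 + 10 + 9 = 2769 (decimal)
Compute 4301 - 2769 = 1532
Convert 1532 (decimal) → 1532 = 1024 + 256 + 128 + 64 + 32 + 16 + 8 + 4 → 0b10111111100 (binary)
0b10111111100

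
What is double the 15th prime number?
The 15th prime number = 47
Compute 47 × 2 = 94
94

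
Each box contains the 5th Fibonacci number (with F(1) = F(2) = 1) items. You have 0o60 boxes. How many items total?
Convert the 5th Fibonacci number (with F(1) = F(2) = 1) (Fibonacci index) → 1, 1, 2, 3, 5 → 5 (decimal)
Convert 0o60 (octal) → 6×8 = 48 (decimal)
Compute 5 × 48 = 240
240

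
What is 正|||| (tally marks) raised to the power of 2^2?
Convert 正|||| (tally marks) → 5 + 4 = 9 (decimal)
Convert 2^2 (power) → 4 (decimal)
Compute 9 ^ 4 = 6561
6561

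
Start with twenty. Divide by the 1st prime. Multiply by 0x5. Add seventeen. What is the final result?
Convert twenty (English words) → 20 (decimal)
Start: 20
Convert the 1st prime (prime index) → 2 (decimal)
20 ÷ 2 = 10
Convert 0x5 (hexadecimal) → 5 (decimal)
10 × 5 = 50
Convert seventeen (English words) → 17 (decimal)
50 + 17 = 67
67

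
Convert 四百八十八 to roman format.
Convert 四百八十八 (Chinese numeral) → 4×100 + 8×10 + 8 = 488 (decimal)
Convert 488 (decimal) → 488 = 400 + 50 + 10 + 10 + 10 + 5 + 1 + 1 + 1 → CDLXXXVIII (Roman numeral)
CDLXXXVIII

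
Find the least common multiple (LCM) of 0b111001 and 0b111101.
Convert 0b111001 (binary) → 32 + 16 + 8 + 1 = 57 (decimal)
Convert 0b111101 (binary) → 32 + 16 + 8 + 4 + 1 = 61 (decimal)
Compute lcm(57, 61) = 3477
3477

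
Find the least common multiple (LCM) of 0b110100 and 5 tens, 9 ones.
Convert 0b110100 (binary) → 32 + 16 + 4 = 52 (decimal)
Convert 5 tens, 9 ones (place-value notation) → 5×10 + 9 = 59 (decimal)
Compute lcm(52, 59) = 3068
3068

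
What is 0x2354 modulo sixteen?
Convert 0x2354 (hexadecimal) → 2×4096 + 3×256 + 5×16 + 4 = 9044 (decimal)
Convert sixteen (English words) → 16 (decimal)
Compute 9044 mod 16 = 4
4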